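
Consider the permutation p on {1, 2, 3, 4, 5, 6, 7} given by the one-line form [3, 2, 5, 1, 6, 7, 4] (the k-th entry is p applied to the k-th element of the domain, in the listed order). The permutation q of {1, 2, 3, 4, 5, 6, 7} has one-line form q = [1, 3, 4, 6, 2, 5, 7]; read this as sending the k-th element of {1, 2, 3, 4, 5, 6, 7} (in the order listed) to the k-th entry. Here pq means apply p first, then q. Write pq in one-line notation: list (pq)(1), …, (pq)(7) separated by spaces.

4 3 2 1 5 7 6

(pq)(x) = q(p(x)). Computing each image: q(p(1)) = q(3) = 4, q(p(2)) = q(2) = 3, q(p(3)) = q(5) = 2, q(p(4)) = q(1) = 1, q(p(5)) = q(6) = 5, q(p(6)) = q(7) = 7, q(p(7)) = q(4) = 6.
Hence pq = [4 3 2 1 5 7 6].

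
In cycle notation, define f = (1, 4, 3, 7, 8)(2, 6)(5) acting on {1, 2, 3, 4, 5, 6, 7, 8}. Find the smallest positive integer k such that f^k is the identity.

The disjoint cycles have lengths 5, 2, 1.
The order of f is the least common multiple of its cycle lengths: lcm(5, 2) = 10.

10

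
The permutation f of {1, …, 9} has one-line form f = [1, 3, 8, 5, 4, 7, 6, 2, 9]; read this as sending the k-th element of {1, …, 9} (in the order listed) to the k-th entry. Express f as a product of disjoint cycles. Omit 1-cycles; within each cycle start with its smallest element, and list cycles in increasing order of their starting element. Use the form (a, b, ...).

From 2: 2 → 3 → 8 → 2, closing the cycle (2, 3, 8).
Repeating from the next unused element and collecting all non-trivial cycles gives (2, 3, 8)(4, 5)(6, 7).

(2, 3, 8)(4, 5)(6, 7)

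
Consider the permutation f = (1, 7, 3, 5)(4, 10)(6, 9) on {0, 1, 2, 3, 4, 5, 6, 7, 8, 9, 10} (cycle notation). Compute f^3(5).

5 lies in the 4-cycle (1, 7, 3, 5).
Stepping 3 places around the cycle: 5 → 1 → 7 → 3.

3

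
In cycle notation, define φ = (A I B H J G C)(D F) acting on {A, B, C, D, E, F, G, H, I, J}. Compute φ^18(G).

B

G lies in the 7-cycle (A I B H J G C).
On a 7-cycle, φ^7 is the identity, so φ^18 = φ^4 there (18 ≡ 4 mod 7).
Advancing 4 steps from G: G → C → A → I → B.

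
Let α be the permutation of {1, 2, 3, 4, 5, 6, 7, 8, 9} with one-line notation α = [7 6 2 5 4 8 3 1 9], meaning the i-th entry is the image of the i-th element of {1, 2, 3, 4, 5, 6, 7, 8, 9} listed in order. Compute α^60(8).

Tracing 8 → 1 → … returns to 8 after 6 steps, so 8 lies in a 6-cycle (1, 7, 3, 2, 6, 8).
Since the cycle has length 6, α^60 acts on it the same as α^0 (60 mod 6 = 0).
So α^60(8) = 8.

8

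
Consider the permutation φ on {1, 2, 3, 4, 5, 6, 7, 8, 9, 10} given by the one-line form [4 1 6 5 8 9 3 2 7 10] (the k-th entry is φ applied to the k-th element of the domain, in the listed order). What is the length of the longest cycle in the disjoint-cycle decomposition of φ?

5

Decomposing into disjoint cycles gives (1, 4, 5, 8, 2)(3, 6, 9, 7); the longest has length 5.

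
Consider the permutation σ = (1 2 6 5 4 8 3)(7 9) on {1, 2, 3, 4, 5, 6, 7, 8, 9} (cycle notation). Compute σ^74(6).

3

6 lies in the 7-cycle (1 2 6 5 4 8 3).
Powers repeat with period 7 on this cycle, and 74 mod 7 = 4, so σ^74(6) = σ^4(6).
Stepping 4 places around the cycle: 6 → 5 → 4 → 8 → 3.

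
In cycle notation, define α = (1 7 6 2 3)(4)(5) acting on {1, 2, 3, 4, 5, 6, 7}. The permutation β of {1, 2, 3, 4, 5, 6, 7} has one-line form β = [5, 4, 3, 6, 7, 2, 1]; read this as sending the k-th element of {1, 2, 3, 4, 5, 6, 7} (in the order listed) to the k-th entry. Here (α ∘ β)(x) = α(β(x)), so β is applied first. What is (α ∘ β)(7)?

7

(α ∘ β)(7) = α(β(7)). β(7) = 1, then α(1) = 7. So (α ∘ β)(7) = 7.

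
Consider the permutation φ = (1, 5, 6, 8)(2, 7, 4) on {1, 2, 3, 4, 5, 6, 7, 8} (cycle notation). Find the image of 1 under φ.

5

1 appears in (1, 5, 6, 8); the next entry (wrapping around) is 5.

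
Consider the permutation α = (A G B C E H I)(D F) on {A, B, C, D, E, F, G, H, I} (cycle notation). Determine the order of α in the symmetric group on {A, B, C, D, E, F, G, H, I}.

The cycle type of α is (7, 2).
Since disjoint cycles commute, ord(α) = lcm(7, 2) = 14.

14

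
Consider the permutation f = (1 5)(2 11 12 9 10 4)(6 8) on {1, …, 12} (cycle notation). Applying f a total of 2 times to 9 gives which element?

9 lies in the 6-cycle (2 11 12 9 10 4).
Advancing 2 steps from 9: 9 → 10 → 4.

4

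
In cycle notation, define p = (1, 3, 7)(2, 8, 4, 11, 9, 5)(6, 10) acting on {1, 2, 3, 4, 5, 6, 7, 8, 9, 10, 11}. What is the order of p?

The cycle type of p is (6, 3, 2).
Since disjoint cycles commute, ord(p) = lcm(6, 3, 2) = 6.

6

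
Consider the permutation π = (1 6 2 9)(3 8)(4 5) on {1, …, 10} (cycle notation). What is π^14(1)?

1 lies in the 4-cycle (1 6 2 9).
Since the cycle has length 4, π^14 acts on it the same as π^2 (14 mod 4 = 2).
Advancing 2 steps from 1: 1 → 6 → 2.

2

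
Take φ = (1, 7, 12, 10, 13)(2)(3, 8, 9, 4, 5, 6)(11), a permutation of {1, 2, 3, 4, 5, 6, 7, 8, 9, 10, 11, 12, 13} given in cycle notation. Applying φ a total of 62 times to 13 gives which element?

13 lies in the 5-cycle (1, 7, 12, 10, 13).
Powers repeat with period 5 on this cycle, and 62 mod 5 = 2, so φ^62(13) = φ^2(13).
Stepping 2 places around the cycle: 13 → 1 → 7.

7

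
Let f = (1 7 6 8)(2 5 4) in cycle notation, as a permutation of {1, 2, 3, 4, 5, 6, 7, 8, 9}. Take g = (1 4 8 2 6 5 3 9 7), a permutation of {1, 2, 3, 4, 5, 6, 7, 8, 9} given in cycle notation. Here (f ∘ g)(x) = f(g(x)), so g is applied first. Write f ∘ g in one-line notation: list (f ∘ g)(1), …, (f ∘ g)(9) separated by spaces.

(f ∘ g)(x) = f(g(x)). Computing each image: f(g(1)) = f(4) = 2, f(g(2)) = f(6) = 8, f(g(3)) = f(9) = 9, f(g(4)) = f(8) = 1, f(g(5)) = f(3) = 3, f(g(6)) = f(5) = 4, f(g(7)) = f(1) = 7, f(g(8)) = f(2) = 5, f(g(9)) = f(7) = 6.
Hence f ∘ g = [2 8 9 1 3 4 7 5 6].

2 8 9 1 3 4 7 5 6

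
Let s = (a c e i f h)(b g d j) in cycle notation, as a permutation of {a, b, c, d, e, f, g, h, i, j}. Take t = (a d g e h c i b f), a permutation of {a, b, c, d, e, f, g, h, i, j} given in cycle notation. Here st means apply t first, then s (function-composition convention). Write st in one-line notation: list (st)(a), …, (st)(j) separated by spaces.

j h f d a c i e g b

(st)(x) = s(t(x)). Computing each image: s(t(a)) = s(d) = j, s(t(b)) = s(f) = h, s(t(c)) = s(i) = f, s(t(d)) = s(g) = d, s(t(e)) = s(h) = a, s(t(f)) = s(a) = c, s(t(g)) = s(e) = i, s(t(h)) = s(c) = e, s(t(i)) = s(b) = g, s(t(j)) = s(j) = b.
Hence st = [j h f d a c i e g b].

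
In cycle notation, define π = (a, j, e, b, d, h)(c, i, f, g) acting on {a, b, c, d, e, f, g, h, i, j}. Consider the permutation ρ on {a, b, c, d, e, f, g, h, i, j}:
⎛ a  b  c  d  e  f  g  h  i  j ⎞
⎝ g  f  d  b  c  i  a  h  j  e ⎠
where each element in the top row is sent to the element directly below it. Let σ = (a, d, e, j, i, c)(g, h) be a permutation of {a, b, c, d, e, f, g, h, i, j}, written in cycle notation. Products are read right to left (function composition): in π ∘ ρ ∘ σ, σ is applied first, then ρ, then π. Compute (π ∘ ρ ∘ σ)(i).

h

Chase i: σ(i) = c; ρ(c) = d; π(d) = h. Hence (π ∘ ρ ∘ σ)(i) = h.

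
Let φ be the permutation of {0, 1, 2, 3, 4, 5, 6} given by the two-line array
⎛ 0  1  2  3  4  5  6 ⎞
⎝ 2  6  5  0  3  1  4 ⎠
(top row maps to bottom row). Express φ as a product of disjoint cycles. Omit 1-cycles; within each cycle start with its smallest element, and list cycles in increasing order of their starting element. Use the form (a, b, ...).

(0, 2, 5, 1, 6, 4, 3)

Start at 0 and follow images: 0 → 2 → 5 → 1 → 6 → 4 → 3 → 0, giving the cycle (0, 2, 5, 1, 6, 4, 3).
Continuing from each remaining unvisited element yields (0, 2, 5, 1, 6, 4, 3).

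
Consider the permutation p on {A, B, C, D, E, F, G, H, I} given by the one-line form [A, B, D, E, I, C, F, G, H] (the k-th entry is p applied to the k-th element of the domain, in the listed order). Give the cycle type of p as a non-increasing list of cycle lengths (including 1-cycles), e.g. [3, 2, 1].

The disjoint cycles are (A)(B)(C, D, E, I, H, G, F), with lengths 7, 1, 1 in non-increasing order.

[7, 1, 1]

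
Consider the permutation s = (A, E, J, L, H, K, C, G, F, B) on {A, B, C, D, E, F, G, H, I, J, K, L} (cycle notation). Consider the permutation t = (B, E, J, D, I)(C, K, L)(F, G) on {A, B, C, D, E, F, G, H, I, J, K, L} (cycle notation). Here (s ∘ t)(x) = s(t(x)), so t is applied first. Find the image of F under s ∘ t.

First apply t: t(F) = G, then s(G) = F. Thus (s ∘ t)(F) = F.

F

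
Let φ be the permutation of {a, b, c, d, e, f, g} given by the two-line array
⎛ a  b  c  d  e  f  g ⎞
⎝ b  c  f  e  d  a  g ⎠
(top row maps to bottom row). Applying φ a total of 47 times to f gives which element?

c

Tracing f → a → … returns to f after 4 steps, so f lies in a 4-cycle (a, b, c, f).
Since the cycle has length 4, φ^47 acts on it the same as φ^3 (47 mod 4 = 3).
Stepping 3 places around the cycle: f → a → b → c.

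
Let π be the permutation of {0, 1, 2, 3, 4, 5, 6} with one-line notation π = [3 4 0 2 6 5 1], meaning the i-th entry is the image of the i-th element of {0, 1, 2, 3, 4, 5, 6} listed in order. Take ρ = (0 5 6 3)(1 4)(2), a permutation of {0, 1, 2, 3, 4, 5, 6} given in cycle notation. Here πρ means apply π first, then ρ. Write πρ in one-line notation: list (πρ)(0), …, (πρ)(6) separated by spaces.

0 1 5 2 3 6 4

(πρ)(x) = ρ(π(x)). Computing each image: ρ(π(0)) = ρ(3) = 0, ρ(π(1)) = ρ(4) = 1, ρ(π(2)) = ρ(0) = 5, ρ(π(3)) = ρ(2) = 2, ρ(π(4)) = ρ(6) = 3, ρ(π(5)) = ρ(5) = 6, ρ(π(6)) = ρ(1) = 4.
Hence πρ = [0 1 5 2 3 6 4].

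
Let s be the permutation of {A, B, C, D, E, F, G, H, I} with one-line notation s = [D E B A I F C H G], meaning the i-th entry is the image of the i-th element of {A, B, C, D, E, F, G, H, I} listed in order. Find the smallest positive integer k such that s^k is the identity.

10

Decomposing into disjoint cycles gives cycle lengths 5, 2, 1, 1.
The order is lcm(5, 2) = 10.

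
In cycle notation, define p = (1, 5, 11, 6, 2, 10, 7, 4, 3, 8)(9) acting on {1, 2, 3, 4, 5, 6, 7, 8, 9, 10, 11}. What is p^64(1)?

2

1 lies in the 10-cycle (1, 5, 11, 6, 2, 10, 7, 4, 3, 8).
Powers repeat with period 10 on this cycle, and 64 mod 10 = 4, so p^64(1) = p^4(1).
Advancing 4 steps from 1: 1 → 5 → 11 → 6 → 2.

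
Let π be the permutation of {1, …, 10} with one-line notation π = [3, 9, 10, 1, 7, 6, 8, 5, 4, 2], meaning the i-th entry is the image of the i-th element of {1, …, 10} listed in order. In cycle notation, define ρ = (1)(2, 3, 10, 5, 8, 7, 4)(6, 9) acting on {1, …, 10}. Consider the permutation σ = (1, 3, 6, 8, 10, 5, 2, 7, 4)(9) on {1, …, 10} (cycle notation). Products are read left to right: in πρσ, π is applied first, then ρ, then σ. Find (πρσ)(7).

Apply the permutations in order: π(7) = 8, then ρ(8) = 7, then σ(7) = 4. So (πρσ)(7) = 4.

4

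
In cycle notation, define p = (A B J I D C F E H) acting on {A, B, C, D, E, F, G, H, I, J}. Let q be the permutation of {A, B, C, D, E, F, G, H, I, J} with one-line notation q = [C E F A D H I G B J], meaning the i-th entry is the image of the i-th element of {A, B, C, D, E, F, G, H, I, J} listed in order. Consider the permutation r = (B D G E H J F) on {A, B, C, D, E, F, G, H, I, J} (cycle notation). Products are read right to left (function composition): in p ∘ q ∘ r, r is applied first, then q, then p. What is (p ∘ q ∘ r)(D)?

Chase D: r(D) = G; q(G) = I; p(I) = D. Hence (p ∘ q ∘ r)(D) = D.

D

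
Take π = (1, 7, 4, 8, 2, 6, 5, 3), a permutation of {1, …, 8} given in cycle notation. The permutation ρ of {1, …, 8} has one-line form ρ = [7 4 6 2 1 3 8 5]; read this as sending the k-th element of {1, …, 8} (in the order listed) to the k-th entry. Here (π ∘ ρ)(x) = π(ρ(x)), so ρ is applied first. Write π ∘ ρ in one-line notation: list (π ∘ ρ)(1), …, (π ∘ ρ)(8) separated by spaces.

4 8 5 6 7 1 2 3

Chase each element through ρ then π: 1 → 7 → 4; 2 → 4 → 8; 3 → 6 → 5; 4 → 2 → 6; 5 → 1 → 7; 6 → 3 → 1; 7 → 8 → 2; 8 → 5 → 3.
So π ∘ ρ in one-line form is 4 8 5 6 7 1 2 3.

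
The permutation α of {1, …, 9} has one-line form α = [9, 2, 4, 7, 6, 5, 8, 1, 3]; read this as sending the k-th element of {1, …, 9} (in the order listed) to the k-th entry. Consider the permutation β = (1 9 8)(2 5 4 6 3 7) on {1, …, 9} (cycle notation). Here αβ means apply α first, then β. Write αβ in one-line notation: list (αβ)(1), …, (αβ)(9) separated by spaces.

For each element, apply α then β: 1 → 9 → 8; 2 → 2 → 5; 3 → 4 → 6; 4 → 7 → 2; 5 → 6 → 3; 6 → 5 → 4; 7 → 8 → 1; 8 → 1 → 9; 9 → 3 → 7.
Collecting the images, αβ = [8 5 6 2 3 4 1 9 7].

8 5 6 2 3 4 1 9 7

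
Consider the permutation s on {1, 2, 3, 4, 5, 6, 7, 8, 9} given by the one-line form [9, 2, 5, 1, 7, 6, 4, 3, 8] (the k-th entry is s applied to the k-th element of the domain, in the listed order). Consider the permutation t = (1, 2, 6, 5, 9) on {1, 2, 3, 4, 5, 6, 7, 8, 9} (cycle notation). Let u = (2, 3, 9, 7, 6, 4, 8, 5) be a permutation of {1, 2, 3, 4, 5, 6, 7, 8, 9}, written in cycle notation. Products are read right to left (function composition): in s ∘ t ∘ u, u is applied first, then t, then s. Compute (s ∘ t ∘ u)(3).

Chase 3: u(3) = 9; t(9) = 1; s(1) = 9. Hence (s ∘ t ∘ u)(3) = 9.

9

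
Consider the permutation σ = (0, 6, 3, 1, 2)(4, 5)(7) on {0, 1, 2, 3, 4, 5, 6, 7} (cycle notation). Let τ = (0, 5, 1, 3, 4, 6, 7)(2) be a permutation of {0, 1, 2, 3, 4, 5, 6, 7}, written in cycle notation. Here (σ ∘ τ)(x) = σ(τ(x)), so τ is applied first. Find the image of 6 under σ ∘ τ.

7

τ(6) = 7, then σ(7) = 7; composing gives (σ ∘ τ)(6) = 7.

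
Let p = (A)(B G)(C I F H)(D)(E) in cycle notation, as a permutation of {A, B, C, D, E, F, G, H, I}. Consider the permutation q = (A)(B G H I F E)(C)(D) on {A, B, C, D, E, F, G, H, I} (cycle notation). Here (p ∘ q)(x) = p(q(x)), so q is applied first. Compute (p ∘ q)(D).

D

(p ∘ q)(D) = p(q(D)). q(D) = D, then p(D) = D. So (p ∘ q)(D) = D.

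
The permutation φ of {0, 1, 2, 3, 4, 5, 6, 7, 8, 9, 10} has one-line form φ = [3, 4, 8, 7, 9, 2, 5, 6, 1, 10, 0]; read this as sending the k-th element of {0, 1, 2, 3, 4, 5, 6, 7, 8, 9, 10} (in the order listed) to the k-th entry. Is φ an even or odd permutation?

even

In disjoint-cycle form the cycle lengths are 11.
A cycle is odd iff its length is even; φ has 0 even-length cycles, so sgn(φ) = (−1)^0 and φ is even.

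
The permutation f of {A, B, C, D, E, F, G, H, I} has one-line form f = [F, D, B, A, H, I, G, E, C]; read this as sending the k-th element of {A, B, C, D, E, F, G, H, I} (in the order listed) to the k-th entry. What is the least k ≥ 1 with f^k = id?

The disjoint-cycle form of f has cycle lengths 6, 2, 1.
The order of f is the least common multiple of its cycle lengths: lcm(6, 2) = 6.

6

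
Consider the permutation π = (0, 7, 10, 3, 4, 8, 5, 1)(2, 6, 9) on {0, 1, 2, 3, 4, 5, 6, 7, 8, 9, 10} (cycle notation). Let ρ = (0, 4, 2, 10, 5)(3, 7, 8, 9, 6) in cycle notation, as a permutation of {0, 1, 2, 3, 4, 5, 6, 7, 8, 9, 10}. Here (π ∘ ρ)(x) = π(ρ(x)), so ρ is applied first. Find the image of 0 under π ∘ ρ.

(π ∘ ρ)(0) = π(ρ(0)). ρ(0) = 4, then π(4) = 8. So (π ∘ ρ)(0) = 8.

8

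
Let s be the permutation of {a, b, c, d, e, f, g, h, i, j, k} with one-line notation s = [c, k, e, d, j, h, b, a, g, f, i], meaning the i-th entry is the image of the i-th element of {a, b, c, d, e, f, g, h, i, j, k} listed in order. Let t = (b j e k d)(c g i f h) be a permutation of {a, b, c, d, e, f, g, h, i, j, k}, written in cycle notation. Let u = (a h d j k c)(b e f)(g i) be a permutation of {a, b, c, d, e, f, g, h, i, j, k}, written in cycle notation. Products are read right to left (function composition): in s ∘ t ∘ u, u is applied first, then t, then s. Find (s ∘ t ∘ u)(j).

Chase j: u(j) = k; t(k) = d; s(d) = d. Hence (s ∘ t ∘ u)(j) = d.

d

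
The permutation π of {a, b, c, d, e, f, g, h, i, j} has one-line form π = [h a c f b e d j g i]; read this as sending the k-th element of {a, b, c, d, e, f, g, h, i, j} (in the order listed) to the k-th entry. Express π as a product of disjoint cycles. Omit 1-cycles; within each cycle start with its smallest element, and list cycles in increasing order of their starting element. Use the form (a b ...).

(a h j i g d f e b)

Start at a and follow images: a → h → j → i → g → d → f → e → b → a, giving the cycle (a h j i g d f e b).
Repeating from the next unused element and collecting all non-trivial cycles gives (a h j i g d f e b).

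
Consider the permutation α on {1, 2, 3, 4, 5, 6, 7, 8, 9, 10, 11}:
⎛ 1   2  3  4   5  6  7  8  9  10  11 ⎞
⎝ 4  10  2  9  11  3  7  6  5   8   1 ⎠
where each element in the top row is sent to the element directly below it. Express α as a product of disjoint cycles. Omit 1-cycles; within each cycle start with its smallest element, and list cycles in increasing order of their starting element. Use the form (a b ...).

Start at 1 and follow images: 1 → 4 → 9 → 5 → 11 → 1, giving the cycle (1 4 9 5 11).
Continuing from each remaining unvisited element yields (1 4 9 5 11)(2 10 8 6 3).

(1 4 9 5 11)(2 10 8 6 3)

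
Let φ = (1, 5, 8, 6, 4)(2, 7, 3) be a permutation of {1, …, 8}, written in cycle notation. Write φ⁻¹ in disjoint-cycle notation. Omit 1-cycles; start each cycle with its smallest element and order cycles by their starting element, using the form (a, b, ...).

(1, 4, 6, 8, 5)(2, 3, 7)

If φ sends a → b within a cycle, φ⁻¹ sends b → a; equivalently, reverse each cycle.
After reversing and putting each cycle's least element first, φ⁻¹ = (1, 4, 6, 8, 5)(2, 3, 7).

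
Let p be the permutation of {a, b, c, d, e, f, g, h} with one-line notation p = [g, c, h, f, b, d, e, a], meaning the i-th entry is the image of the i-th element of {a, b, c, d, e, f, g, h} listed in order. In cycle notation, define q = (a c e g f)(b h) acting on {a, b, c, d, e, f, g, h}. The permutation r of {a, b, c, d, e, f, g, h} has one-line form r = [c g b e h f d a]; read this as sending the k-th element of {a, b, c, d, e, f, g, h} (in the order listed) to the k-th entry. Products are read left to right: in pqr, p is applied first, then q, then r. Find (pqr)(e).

a

(pqr)(e) = r(q(p(e))). p(e) = b, then q(b) = h, then r(h) = a, so the result is a.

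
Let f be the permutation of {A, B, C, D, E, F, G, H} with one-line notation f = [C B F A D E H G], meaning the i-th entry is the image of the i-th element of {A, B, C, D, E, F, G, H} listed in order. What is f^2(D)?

C

Tracing D → A → … returns to D after 5 steps, so D lies in a 5-cycle (A, C, F, E, D).
Stepping 2 places around the cycle: D → A → C.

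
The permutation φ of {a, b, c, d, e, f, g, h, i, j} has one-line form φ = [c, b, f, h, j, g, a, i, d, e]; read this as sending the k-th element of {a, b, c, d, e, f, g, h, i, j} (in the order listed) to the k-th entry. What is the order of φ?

Decomposing into disjoint cycles gives cycle lengths 4, 3, 2, 1.
The order is lcm(4, 3, 2) = 12.

12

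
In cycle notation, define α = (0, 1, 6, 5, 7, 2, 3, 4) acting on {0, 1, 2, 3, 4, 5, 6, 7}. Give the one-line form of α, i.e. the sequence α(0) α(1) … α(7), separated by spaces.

Reading each image from the cycles: 0↦1, 1↦6, 2↦3, 3↦4, 4↦0, 5↦7, 6↦5, 7↦2.
Listing these in domain order gives 1 6 3 4 0 7 5 2.

1 6 3 4 0 7 5 2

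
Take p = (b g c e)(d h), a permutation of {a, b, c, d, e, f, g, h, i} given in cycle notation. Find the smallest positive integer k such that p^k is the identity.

4

The disjoint cycles have lengths 4, 2, 1, 1, 1.
Since disjoint cycles commute, ord(p) = lcm(4, 2) = 4.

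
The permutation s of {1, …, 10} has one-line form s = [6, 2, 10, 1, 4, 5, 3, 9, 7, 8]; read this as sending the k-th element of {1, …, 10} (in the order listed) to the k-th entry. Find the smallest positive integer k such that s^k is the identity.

20

Writing s as disjoint cycles, the cycle lengths are 5, 4, 1.
Since disjoint cycles commute, ord(s) = lcm(5, 4) = 20.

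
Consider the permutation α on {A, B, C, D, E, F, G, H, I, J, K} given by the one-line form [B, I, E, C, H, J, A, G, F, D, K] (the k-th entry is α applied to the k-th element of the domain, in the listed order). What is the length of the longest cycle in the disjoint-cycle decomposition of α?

10

Decomposing into disjoint cycles gives (A B I F J D C E H G); the longest has length 10.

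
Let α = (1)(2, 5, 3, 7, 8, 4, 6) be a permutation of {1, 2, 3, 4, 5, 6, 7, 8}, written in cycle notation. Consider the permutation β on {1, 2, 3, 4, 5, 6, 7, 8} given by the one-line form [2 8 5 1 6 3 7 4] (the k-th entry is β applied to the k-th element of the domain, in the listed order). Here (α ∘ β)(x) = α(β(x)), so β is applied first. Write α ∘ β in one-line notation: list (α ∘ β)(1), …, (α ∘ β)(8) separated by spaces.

(α ∘ β)(x) = α(β(x)). Computing each image: α(β(1)) = α(2) = 5, α(β(2)) = α(8) = 4, α(β(3)) = α(5) = 3, α(β(4)) = α(1) = 1, α(β(5)) = α(6) = 2, α(β(6)) = α(3) = 7, α(β(7)) = α(7) = 8, α(β(8)) = α(4) = 6.
Hence α ∘ β = [5 4 3 1 2 7 8 6].

5 4 3 1 2 7 8 6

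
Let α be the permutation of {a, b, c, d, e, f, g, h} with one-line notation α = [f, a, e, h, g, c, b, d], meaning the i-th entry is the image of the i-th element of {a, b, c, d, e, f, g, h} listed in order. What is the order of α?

The disjoint-cycle form of α has cycle lengths 6, 2.
The order of α is the least common multiple of its cycle lengths: lcm(6, 2) = 6.

6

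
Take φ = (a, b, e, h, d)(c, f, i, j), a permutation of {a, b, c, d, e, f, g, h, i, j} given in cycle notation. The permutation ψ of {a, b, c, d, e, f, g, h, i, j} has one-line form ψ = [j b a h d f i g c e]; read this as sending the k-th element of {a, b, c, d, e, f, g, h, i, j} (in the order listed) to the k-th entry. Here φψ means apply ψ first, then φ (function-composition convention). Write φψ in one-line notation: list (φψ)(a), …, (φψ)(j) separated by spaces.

For each element, apply ψ then φ: a → j → c; b → b → e; c → a → b; d → h → d; e → d → a; f → f → i; g → i → j; h → g → g; i → c → f; j → e → h.
Collecting the images, φψ = [c e b d a i j g f h].

c e b d a i j g f h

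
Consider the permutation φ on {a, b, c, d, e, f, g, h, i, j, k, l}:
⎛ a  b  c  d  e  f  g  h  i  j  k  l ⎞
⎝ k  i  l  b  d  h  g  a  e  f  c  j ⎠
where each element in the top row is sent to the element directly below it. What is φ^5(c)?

a

Tracing c → l → … returns to c after 7 steps, so c lies in a 7-cycle (a k c l j f h).
Stepping 5 places around the cycle: c → l → j → f → h → a.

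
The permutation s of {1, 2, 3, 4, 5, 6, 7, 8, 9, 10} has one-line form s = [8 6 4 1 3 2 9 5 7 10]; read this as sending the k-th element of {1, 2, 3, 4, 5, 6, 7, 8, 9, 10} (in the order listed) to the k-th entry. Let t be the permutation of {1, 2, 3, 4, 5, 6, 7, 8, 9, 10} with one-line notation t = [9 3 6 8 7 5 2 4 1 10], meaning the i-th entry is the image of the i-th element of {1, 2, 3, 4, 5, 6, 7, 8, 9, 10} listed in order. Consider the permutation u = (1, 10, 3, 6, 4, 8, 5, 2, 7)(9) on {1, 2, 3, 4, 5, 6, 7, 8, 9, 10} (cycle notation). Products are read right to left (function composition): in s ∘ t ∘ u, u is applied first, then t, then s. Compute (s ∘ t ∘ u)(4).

(s ∘ t ∘ u)(4) = s(t(u(4))). u(4) = 8, then t(8) = 4, then s(4) = 1, so the result is 1.

1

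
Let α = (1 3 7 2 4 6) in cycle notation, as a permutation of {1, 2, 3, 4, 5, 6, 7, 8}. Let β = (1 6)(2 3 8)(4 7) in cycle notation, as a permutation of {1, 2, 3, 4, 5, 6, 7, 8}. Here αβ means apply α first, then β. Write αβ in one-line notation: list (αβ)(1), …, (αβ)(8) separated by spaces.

(αβ)(x) = β(α(x)). Computing each image: β(α(1)) = β(3) = 8, β(α(2)) = β(4) = 7, β(α(3)) = β(7) = 4, β(α(4)) = β(6) = 1, β(α(5)) = β(5) = 5, β(α(6)) = β(1) = 6, β(α(7)) = β(2) = 3, β(α(8)) = β(8) = 2.
Hence αβ = [8 7 4 1 5 6 3 2].

8 7 4 1 5 6 3 2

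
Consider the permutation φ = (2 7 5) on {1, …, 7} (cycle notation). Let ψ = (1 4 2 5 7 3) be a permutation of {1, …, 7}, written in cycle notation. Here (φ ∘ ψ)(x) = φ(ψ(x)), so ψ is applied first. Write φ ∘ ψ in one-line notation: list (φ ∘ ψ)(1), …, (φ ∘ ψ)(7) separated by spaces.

4 2 1 7 5 6 3

Chase each element through ψ then φ: 1 → 4 → 4; 2 → 5 → 2; 3 → 1 → 1; 4 → 2 → 7; 5 → 7 → 5; 6 → 6 → 6; 7 → 3 → 3.
So φ ∘ ψ in one-line form is 4 2 1 7 5 6 3.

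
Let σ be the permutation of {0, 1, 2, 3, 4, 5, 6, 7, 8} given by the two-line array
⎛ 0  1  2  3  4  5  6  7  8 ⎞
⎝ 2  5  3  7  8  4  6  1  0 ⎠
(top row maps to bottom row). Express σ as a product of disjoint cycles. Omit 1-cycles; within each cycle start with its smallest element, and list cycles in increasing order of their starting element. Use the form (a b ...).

Start at 0 and follow images: 0 → 2 → 3 → 7 → 1 → 5 → 4 → 8 → 0, giving the cycle (0 2 3 7 1 5 4 8).
Continuing from each remaining unvisited element yields (0 2 3 7 1 5 4 8).

(0 2 3 7 1 5 4 8)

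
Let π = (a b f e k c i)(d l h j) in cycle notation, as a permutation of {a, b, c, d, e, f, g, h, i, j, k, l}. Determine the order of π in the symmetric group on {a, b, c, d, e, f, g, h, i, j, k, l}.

28

The disjoint cycles have lengths 7, 4, 1.
Since disjoint cycles commute, ord(π) = lcm(7, 4) = 28.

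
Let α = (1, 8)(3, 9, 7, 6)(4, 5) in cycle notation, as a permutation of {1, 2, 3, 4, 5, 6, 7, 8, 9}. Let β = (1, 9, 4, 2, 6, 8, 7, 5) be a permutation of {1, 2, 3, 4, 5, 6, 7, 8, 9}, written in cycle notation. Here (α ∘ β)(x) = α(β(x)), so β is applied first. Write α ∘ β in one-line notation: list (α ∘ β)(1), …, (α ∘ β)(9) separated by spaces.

7 3 9 2 8 1 4 6 5

For each element, apply β then α: 1 → 9 → 7; 2 → 6 → 3; 3 → 3 → 9; 4 → 2 → 2; 5 → 1 → 8; 6 → 8 → 1; 7 → 5 → 4; 8 → 7 → 6; 9 → 4 → 5.
Collecting the images, α ∘ β = [7 3 9 2 8 1 4 6 5].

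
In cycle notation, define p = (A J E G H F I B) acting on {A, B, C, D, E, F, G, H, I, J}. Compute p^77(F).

F lies in the 8-cycle (A J E G H F I B).
On an 8-cycle, p^8 is the identity, so p^77 = p^5 there (77 ≡ 5 mod 8).
Advancing 5 steps from F: F → I → B → A → J → E.

E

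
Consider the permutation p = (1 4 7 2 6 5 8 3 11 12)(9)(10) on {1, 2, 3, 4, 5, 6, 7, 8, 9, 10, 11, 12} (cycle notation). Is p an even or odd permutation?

odd

The cycle lengths are 10, 1, 1.
A cycle of length ℓ contributes ℓ−1 transpositions, so p is a product of 9 transpositions — odd.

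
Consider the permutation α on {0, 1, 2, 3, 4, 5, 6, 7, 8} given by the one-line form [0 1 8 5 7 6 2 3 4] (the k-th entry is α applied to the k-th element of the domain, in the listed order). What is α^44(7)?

Tracing 7 → 3 → … returns to 7 after 7 steps, so 7 lies in a 7-cycle (2, 8, 4, 7, 3, 5, 6).
Since the cycle has length 7, α^44 acts on it the same as α^2 (44 mod 7 = 2).
Stepping 2 places around the cycle: 7 → 3 → 5.

5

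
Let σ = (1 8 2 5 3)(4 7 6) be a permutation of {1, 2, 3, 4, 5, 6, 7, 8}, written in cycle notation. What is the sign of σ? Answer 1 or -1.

The cycle lengths are 5, 3.
A cycle of length ℓ contributes ℓ−1 transpositions, so σ is a product of 4 + 2 = 6 transpositions — even.

1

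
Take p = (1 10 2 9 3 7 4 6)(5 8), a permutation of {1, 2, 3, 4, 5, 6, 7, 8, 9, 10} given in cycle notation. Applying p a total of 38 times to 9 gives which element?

9 lies in the 8-cycle (1 10 2 9 3 7 4 6).
On an 8-cycle, p^8 is the identity, so p^38 = p^6 there (38 ≡ 6 mod 8).
Advancing 6 steps from 9: 9 → 3 → 7 → 4 → 6 → 1 → 10.

10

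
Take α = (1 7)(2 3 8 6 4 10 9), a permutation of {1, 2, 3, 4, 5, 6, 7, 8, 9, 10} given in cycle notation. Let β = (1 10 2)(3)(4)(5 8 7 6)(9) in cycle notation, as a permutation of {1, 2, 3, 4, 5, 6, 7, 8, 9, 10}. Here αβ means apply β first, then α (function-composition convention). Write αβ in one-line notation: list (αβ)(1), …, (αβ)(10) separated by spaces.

(αβ)(x) = α(β(x)). Computing each image: α(β(1)) = α(10) = 9, α(β(2)) = α(1) = 7, α(β(3)) = α(3) = 8, α(β(4)) = α(4) = 10, α(β(5)) = α(8) = 6, α(β(6)) = α(5) = 5, α(β(7)) = α(6) = 4, α(β(8)) = α(7) = 1, α(β(9)) = α(9) = 2, α(β(10)) = α(2) = 3.
Hence αβ = [9 7 8 10 6 5 4 1 2 3].

9 7 8 10 6 5 4 1 2 3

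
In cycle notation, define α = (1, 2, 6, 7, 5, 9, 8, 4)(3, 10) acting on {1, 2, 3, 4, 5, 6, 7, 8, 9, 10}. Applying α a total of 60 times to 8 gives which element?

6

8 lies in the 8-cycle (1, 2, 6, 7, 5, 9, 8, 4).
Powers repeat with period 8 on this cycle, and 60 mod 8 = 4, so α^60(8) = α^4(8).
Stepping 4 places around the cycle: 8 → 4 → 1 → 2 → 6.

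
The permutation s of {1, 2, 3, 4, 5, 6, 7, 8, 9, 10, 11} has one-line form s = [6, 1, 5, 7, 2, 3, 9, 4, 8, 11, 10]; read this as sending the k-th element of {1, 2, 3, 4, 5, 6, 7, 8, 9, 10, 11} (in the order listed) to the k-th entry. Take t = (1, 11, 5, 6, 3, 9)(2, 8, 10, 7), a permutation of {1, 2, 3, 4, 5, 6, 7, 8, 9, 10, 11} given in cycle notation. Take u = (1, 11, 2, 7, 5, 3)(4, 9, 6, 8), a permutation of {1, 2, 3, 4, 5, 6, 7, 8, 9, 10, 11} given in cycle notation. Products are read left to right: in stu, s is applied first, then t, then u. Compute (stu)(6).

6

Apply the permutations in order: s(6) = 3, then t(3) = 9, then u(9) = 6. So (stu)(6) = 6.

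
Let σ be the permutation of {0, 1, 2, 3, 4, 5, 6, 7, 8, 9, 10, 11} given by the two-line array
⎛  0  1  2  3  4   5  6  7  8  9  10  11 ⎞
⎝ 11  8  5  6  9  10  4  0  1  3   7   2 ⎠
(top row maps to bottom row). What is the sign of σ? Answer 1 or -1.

In disjoint-cycle form the cycle lengths are 6, 4, 2.
A cycle of length ℓ contributes ℓ−1 transpositions, so σ is a product of 5 + 3 + 1 = 9 transpositions — odd.

-1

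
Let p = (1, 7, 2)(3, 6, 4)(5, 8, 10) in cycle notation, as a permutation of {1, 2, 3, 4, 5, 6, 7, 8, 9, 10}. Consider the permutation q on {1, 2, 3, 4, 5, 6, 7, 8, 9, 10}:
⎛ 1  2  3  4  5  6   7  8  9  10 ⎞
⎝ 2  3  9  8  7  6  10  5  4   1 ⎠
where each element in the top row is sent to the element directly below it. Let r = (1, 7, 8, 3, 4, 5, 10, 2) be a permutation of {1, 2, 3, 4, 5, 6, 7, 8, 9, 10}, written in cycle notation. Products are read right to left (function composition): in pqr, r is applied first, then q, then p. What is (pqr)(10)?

(pqr)(10) = p(q(r(10))). r(10) = 2, then q(2) = 3, then p(3) = 6, so the result is 6.

6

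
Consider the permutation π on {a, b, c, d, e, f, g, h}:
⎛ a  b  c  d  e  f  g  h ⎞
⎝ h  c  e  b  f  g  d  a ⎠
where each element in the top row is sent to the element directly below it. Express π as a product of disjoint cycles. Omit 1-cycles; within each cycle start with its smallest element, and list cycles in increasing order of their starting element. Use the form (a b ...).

From a: a → h → a, closing the cycle (a h).
Continuing from each remaining unvisited element yields (a h)(b c e f g d).

(a h)(b c e f g d)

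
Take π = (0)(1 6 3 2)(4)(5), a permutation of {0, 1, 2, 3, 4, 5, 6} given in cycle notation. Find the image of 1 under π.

6

Within (1 6 3 2), 1 ↦ 6.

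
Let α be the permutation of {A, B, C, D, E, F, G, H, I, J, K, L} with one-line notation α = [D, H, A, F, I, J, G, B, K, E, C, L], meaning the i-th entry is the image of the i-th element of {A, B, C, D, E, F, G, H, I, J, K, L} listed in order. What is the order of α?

8

Writing α as disjoint cycles, the cycle lengths are 8, 2, 1, 1.
Since disjoint cycles commute, ord(α) = lcm(8, 2) = 8.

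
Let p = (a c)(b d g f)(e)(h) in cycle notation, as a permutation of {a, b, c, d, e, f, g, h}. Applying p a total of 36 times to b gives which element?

b

b lies in the 4-cycle (b d g f).
Powers repeat with period 4 on this cycle, and 36 mod 4 = 0, so p^36(b) = p^0(b).
So p^36(b) = b.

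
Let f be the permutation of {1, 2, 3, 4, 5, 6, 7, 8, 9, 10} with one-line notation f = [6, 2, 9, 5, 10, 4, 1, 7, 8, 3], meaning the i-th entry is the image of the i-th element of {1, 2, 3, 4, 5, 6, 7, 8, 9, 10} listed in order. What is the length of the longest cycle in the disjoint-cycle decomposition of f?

9

Decomposing into disjoint cycles gives (1 6 4 5 10 3 9 8 7); the longest has length 9.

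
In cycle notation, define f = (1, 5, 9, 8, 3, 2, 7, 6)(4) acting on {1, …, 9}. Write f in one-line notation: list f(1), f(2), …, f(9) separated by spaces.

5 7 2 4 9 1 6 3 8

Reading each image from the cycles: 1↦5, 2↦7, 3↦2, 4↦4, 5↦9, 6↦1, 7↦6, 8↦3, 9↦8.
So the one-line form is 5 7 2 4 9 1 6 3 8.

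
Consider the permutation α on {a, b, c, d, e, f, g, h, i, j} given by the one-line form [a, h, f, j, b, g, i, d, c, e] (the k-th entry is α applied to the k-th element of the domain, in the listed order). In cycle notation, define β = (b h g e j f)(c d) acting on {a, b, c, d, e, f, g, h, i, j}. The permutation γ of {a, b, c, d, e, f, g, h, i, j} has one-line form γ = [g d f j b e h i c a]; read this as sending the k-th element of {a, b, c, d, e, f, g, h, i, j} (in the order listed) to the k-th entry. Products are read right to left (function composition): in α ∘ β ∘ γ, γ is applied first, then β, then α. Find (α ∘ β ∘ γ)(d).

(α ∘ β ∘ γ)(d) = α(β(γ(d))). γ(d) = j, then β(j) = f, then α(f) = g, so the result is g.

g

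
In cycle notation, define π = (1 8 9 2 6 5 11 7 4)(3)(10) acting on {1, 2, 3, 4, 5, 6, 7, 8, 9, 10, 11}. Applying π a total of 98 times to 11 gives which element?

11 lies in the 9-cycle (1 8 9 2 6 5 11 7 4).
On a 9-cycle, π^9 is the identity, so π^98 = π^8 there (98 ≡ 8 mod 9).
Advancing 8 steps from 11: 11 → 7 → 4 → 1 → 8 → 9 → 2 → 6 → 5.

5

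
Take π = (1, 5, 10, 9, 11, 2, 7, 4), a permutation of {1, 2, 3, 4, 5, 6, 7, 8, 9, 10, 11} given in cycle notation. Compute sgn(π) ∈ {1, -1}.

-1

The cycle lengths are 8, 1, 1, 1.
A cycle is odd iff its length is even; π has 1 even-length cycle, so sgn(π) = (−1)^1 and π is odd.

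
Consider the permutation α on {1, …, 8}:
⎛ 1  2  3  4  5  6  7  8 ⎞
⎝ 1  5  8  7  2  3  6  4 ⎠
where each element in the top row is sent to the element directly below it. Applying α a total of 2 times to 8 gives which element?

7

Tracing 8 → 4 → … returns to 8 after 5 steps, so 8 lies in a 5-cycle (3, 8, 4, 7, 6).
Advancing 2 steps from 8: 8 → 4 → 7.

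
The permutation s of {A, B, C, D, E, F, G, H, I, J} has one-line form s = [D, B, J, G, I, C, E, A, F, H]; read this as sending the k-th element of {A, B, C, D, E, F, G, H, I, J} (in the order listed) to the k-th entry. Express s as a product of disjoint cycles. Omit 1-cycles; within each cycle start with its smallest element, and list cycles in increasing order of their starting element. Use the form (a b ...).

(A D G E I F C J H)

Iterating s from A gives A → D → G → E → I → F → C → J → H → A; that is the 9-cycle (A D G E I F C J H).
Continuing from each remaining unvisited element yields (A D G E I F C J H).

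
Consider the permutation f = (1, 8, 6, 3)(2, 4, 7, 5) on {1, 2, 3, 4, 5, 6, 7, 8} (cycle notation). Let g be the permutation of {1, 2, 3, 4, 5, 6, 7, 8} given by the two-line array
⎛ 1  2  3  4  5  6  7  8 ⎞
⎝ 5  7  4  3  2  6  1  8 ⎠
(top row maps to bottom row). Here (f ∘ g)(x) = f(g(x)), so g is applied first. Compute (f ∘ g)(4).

1

(f ∘ g)(4) = f(g(4)). g(4) = 3, then f(3) = 1. So (f ∘ g)(4) = 1.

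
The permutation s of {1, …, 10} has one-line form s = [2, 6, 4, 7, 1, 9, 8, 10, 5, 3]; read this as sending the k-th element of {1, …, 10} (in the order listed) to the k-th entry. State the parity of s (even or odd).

In disjoint-cycle form the cycle lengths are 5, 5.
A cycle is odd iff its length is even; s has 0 even-length cycles, so sgn(s) = (−1)^0 and s is even.

even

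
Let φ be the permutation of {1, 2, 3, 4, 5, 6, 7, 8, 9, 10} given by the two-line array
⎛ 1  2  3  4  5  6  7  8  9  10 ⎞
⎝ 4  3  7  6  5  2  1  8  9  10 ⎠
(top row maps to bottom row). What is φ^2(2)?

7

Tracing 2 → 3 → … returns to 2 after 6 steps, so 2 lies in a 6-cycle (1 4 6 2 3 7).
Advancing 2 steps from 2: 2 → 3 → 7.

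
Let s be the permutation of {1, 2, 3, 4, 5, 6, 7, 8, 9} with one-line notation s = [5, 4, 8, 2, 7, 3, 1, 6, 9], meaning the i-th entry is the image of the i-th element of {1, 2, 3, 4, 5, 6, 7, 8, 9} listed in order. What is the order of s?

Decomposing into disjoint cycles gives cycle lengths 3, 3, 2, 1.
The order of s is the least common multiple of its cycle lengths: lcm(3, 3, 2) = 6.

6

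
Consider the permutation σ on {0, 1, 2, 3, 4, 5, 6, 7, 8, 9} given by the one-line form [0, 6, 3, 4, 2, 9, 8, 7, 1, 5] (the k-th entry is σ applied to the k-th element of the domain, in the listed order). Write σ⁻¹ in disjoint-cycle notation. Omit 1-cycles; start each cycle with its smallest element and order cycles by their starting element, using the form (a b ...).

First write σ in disjoint cycles: (1 6 8)(2 3 4)(5 9).
Reversing each cycle (and rotating so the smallest element leads) gives σ⁻¹ = (1 8 6)(2 4 3)(5 9).

(1 8 6)(2 4 3)(5 9)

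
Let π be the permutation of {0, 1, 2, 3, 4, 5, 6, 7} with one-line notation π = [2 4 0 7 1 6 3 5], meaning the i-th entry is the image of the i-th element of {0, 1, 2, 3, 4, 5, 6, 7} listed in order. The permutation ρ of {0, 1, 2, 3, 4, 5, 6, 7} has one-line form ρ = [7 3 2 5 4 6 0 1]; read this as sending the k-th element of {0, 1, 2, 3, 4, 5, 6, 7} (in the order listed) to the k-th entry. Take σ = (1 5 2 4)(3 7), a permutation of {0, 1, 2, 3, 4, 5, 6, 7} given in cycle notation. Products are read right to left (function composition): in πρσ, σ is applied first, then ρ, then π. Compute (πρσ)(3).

(πρσ)(3) = π(ρ(σ(3))). σ(3) = 7, then ρ(7) = 1, then π(1) = 4, so the result is 4.

4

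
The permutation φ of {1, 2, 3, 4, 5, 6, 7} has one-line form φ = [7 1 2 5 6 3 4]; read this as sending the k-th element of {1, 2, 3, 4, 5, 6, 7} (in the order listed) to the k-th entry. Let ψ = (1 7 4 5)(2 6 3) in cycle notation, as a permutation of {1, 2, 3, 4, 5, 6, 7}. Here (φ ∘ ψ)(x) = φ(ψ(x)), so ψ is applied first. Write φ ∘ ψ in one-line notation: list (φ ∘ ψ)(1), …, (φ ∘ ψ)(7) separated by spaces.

4 3 1 6 7 2 5

Chase each element through ψ then φ: 1 → 7 → 4; 2 → 6 → 3; 3 → 2 → 1; 4 → 5 → 6; 5 → 1 → 7; 6 → 3 → 2; 7 → 4 → 5.
Collecting the images, φ ∘ ψ = [4 3 1 6 7 2 5].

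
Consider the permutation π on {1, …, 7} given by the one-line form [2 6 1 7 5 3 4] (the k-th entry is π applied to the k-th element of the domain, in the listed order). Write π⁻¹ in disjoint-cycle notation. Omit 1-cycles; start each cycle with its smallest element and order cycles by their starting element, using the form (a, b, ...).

First write π in disjoint cycles: (1, 2, 6, 3)(4, 7).
Reversing each cycle (and rotating so the smallest element leads) gives π⁻¹ = (1, 3, 6, 2)(4, 7).

(1, 3, 6, 2)(4, 7)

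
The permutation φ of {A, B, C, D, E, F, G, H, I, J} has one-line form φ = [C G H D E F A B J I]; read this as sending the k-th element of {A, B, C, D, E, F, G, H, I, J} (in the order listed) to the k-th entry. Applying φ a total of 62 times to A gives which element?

H

Tracing A → C → … returns to A after 5 steps, so A lies in a 5-cycle (A, C, H, B, G).
Since the cycle has length 5, φ^62 acts on it the same as φ^2 (62 mod 5 = 2).
Advancing 2 steps from A: A → C → H.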